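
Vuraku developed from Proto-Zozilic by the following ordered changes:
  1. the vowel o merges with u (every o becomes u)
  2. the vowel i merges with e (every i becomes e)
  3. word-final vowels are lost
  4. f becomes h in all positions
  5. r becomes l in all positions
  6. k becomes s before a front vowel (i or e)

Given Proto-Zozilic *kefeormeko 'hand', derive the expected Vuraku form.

seheulmek

Vuraku: start from *kefeormeko.
  rule 1 (vowel merger): kefeormeko → kefeurmeku
  rule 2: no change — kefeurmeku
  rule 3 (apocope): kefeurmeku → kefeurmek
  rule 4 (unconditioned shift): kefeurmek → keheurmek
  rule 5 (unconditioned shift): keheurmek → keheulmek
  rule 6 (palatalisation): keheulmek → seheulmek
  ⇒ Vuraku seheulmek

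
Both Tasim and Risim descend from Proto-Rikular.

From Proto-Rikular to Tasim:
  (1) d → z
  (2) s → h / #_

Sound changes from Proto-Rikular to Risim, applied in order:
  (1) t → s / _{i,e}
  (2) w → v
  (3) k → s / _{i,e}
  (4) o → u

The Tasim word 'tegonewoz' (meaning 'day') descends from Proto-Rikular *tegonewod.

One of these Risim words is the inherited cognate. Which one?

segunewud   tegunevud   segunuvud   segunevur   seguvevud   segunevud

segunevud

Risim: start from *tegonewod.
  rule 1 (palatalisation): tegonewod → segonewod
  rule 2 (unconditioned shift): segonewod → segonevod
  rule 3: no change — segonevod
  rule 4 (vowel merger): segonevod → segunevud
  ⇒ Risim segunevud
The other candidates each miss or misapply at least one Risim change.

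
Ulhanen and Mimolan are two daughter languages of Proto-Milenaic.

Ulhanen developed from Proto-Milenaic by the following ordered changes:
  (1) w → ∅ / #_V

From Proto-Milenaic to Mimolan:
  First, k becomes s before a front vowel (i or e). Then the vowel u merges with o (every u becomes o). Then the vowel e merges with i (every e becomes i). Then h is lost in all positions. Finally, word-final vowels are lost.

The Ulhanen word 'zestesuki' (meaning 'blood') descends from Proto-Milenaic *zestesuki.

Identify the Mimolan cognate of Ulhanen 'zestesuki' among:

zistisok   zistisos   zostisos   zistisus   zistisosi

zistisos

Mimolan: start from *zestesuki.
  rule 1 (palatalisation): zestesuki → zestesusi
  rule 2 (vowel merger): zestesusi → zestesosi
  rule 3 (vowel merger): zestesosi → zistisosi
  rule 4: no change — zistisosi
  rule 5 (apocope): zistisosi → zistisos
  ⇒ Mimolan zistisos
The other candidates each miss or misapply at least one Mimolan change.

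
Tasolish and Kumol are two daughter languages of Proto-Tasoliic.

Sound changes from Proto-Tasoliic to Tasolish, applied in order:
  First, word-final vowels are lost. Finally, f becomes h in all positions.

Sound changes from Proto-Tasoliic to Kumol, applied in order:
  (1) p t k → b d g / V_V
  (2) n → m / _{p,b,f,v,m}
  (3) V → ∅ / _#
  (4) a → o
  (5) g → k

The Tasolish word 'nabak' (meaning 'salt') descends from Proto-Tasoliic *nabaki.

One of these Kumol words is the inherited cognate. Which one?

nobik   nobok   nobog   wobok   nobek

Kumol: *nabaki
  nabaki → nabagi   [intervocalic voicing]
  nabagi (rule 2 does not apply)
  nabagi → nabag   [apocope]
  nabag → nobog   [vowel merger]
  nobog → nobok   [unconditioned shift]
  giving Kumol nobok.

nobok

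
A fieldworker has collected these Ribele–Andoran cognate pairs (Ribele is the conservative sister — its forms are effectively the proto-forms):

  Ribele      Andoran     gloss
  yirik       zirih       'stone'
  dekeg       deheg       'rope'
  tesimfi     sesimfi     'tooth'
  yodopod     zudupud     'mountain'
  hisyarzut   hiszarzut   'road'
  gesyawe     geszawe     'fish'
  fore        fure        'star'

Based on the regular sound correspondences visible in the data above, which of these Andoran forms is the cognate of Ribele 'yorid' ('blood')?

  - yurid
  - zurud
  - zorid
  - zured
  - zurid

yodopod ~ zudupud — Ribele y corresponds to Andoran z word-initially before a back vowel.
fore ~ fure — Ribele o corresponds to Andoran u after a consonant, before r.
Applying these to Ribele 'yorid':
  yorid → zorid   (y→z word-initially before a back vowel)
  zorid → zurid   (o→u after a consonant, before r)
So the Andoran cognate is 'zurid'.

zurid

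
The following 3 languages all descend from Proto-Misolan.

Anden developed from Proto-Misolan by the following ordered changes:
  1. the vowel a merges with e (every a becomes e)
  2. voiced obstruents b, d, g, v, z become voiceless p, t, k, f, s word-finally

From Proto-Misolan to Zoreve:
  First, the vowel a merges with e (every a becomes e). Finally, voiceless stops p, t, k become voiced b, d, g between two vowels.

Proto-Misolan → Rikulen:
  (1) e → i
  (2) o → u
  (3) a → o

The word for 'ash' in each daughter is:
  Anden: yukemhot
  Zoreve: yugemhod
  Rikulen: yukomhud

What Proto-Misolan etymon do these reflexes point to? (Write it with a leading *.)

Position 8: Anden has t, Zoreve has d, Rikulen has d. Rikulen preserves d here (none of its changes turn any other segment into d), so the proto-segment is *d.
Position 7: Anden has o, Zoreve has o, Rikulen has u. Anden preserves o here (none of its changes turn any other segment into o), so the proto-segment is *o.
Verify the candidate proto-form against each daughter:
Anden: *yukamhod > yukemhod > yukemhot  (by vowel merger, final devoicing)
Zoreve: start from *yukamhod.
  rule 1 (vowel merger): yukamhod → yukemhod
  rule 2 (intervocalic voicing): yukemhod → yugemhod
  ⇒ Zoreve yugemhod
Rikulen: *yukamhod
  yukamhod (rule 1 does not apply)
  yukamhod → yukamhud   [vowel merger]
  yukamhud → yukomhud   [vowel merger]
  giving Rikulen yukomhud.
*yukamhod is the unique common source.

*yukamhod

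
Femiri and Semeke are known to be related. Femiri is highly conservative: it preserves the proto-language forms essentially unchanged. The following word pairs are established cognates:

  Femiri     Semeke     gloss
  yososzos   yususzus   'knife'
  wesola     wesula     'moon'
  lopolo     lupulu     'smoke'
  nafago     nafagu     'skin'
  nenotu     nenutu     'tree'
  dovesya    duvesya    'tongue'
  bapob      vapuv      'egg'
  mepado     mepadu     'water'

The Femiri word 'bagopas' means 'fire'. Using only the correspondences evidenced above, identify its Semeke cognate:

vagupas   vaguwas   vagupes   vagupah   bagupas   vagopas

vagupas

bapob ~ vapuv — Femiri b corresponds to Semeke v word-initially before a back vowel.
lopolo ~ lupulu — Femiri o corresponds to Semeke u after a consonant, before a labial obstruent.
Applying these to Femiri 'bagopas':
  bagopas → vagopas   (b→v word-initially before a back vowel)
  vagopas → vagupas   (o→u after a consonant, before a labial obstruent)
So the Semeke cognate is 'vagupas'.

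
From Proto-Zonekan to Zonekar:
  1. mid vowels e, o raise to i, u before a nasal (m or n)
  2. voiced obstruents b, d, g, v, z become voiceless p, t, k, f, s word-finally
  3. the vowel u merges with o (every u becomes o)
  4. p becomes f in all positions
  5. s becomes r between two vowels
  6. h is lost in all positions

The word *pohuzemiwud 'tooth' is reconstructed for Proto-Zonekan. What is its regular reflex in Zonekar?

Zonekar: *pohuzemiwud > pohuzimiwud > pohuzimiwut > pohozimiwot > fohozimiwot > foozimiwot  (by pre-nasal raising, final devoicing, vowel merger, unconditioned shift, h-loss)

foozimiwot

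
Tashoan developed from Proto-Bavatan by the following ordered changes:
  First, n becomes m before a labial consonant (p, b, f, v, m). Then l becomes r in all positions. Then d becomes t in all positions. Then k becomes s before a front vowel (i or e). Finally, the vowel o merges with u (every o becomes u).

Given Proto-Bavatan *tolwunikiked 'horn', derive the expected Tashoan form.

turwunisiset

Tashoan: *tolwunikiked
  tolwunikiked (rule 1 does not apply)
  tolwunikiked → torwunikiked   [unconditioned shift]
  torwunikiked → torwunikiket   [unconditioned shift]
  torwunikiket → torwunisiset   [palatalisation]
  torwunisiset → turwunisiset   [vowel merger]
  giving Tashoan turwunisiset.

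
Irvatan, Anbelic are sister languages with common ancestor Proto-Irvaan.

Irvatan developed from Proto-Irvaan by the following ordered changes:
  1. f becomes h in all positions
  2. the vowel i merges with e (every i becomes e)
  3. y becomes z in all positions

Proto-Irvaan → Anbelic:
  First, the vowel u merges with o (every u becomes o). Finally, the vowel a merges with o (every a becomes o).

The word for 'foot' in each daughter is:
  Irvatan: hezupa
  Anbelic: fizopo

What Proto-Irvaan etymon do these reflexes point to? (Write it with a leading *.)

*fizupa

Position 4: Irvatan has u, Anbelic has o. Irvatan preserves u here (none of its changes turn any other segment into u), so the proto-segment is *u.
Position 6: Irvatan has a, Anbelic has o. Irvatan preserves a here (none of its changes turn any other segment into a), so the proto-segment is *a.
Continuing position by position gives *fizupa; check it forward:
Irvatan: *fizupa
  fizupa → hizupa   [unconditioned shift]
  hizupa → hezupa   [vowel merger]
  hezupa (rule 3 does not apply)
  giving Irvatan hezupa.
Anbelic: start from *fizupa.
  rule 1 (vowel merger): fizupa → fizopa
  rule 2 (vowel merger): fizopa → fizopo
  ⇒ Anbelic fizopo
Only *fizupa yields all of Irvatan hezupa, Anbelic fizopo.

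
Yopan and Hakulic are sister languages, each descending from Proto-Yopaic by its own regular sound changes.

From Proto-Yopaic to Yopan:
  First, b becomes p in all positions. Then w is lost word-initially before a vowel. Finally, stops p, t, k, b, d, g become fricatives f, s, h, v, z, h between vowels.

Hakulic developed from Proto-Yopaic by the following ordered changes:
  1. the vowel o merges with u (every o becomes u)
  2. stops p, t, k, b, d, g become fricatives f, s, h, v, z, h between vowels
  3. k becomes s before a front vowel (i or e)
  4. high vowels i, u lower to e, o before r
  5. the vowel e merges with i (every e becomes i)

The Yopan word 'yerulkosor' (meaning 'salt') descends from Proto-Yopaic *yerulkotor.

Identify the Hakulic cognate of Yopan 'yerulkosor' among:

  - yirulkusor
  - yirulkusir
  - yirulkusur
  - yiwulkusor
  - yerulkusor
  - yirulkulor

yirulkusor

Hakulic: start from *yerulkotor.
  rule 1 (vowel merger): yerulkotor → yerulkutur
  rule 2 (intervocalic lenition): yerulkutur → yerulkusur
  rule 3: no change — yerulkusur
  rule 4 (pre-rhotic lowering): yerulkusur → yerulkusor
  rule 5 (vowel merger): yerulkusor → yirulkusor
  ⇒ Hakulic yirulkusor
The other candidates each miss or misapply at least one Hakulic change.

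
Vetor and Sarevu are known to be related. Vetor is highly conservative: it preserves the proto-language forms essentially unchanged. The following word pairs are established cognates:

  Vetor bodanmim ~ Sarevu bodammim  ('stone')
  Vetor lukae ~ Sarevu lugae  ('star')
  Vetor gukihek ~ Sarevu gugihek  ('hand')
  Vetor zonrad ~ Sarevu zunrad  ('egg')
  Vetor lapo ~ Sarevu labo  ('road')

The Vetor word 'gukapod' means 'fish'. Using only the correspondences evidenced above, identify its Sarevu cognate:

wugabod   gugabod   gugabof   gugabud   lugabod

gugabod

lukae ~ lugae — Vetor k corresponds to Sarevu g between vowels (before a back vowel).
lapo ~ labo — Vetor p corresponds to Sarevu b between vowels (before a back vowel).
Applying these to Vetor 'gukapod':
  gukapod → gugapod   (k→g between vowels (before a back vowel))
  gugapod → gugabod   (p→b between vowels (before a back vowel))
So the Sarevu cognate is 'gugabod'.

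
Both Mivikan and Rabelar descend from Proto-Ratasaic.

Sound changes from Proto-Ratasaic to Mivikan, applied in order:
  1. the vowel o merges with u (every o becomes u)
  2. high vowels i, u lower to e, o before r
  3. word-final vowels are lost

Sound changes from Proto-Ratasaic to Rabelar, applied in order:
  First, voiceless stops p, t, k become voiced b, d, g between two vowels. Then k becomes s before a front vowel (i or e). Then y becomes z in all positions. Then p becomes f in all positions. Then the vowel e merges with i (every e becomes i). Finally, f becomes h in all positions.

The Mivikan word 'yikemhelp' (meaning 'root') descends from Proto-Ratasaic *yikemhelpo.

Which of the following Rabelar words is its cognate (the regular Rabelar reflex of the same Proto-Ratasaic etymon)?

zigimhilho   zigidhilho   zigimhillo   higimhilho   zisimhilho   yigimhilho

Rabelar: *yikemhelpo > yigemhelpo > zigemhelpo > zigemhelfo > zigimhilfo > zigimhilho  (by intervocalic voicing, unconditioned shift, unconditioned shift, vowel merger, unconditioned shift)
Only 'zigimhilho' matches the regular Rabelar development of *yikemhelpo.

zigimhilho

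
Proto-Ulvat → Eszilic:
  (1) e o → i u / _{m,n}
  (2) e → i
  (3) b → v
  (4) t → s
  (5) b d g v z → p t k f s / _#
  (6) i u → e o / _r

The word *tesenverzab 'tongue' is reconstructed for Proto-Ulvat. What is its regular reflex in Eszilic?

Eszilic: *tesenverzab
  tesenverzab → tesinverzab   [pre-nasal raising]
  tesinverzab → tisinvirzab   [vowel merger]
  tisinvirzab → tisinvirzav   [unconditioned shift]
  tisinvirzav → sisinvirzav   [unconditioned shift]
  sisinvirzav → sisinvirzaf   [final devoicing]
  sisinvirzaf → sisinverzaf   [pre-rhotic lowering]
  giving Eszilic sisinverzaf.

sisinverzaf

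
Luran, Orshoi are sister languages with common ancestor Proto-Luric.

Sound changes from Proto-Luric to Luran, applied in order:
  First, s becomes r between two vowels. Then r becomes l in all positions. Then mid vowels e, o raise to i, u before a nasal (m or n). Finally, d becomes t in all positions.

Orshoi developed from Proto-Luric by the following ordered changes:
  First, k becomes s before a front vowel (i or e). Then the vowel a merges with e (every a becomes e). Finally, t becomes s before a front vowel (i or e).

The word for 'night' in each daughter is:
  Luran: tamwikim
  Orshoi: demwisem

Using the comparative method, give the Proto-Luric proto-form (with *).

*damwikem

Position 1: Luran has t, Orshoi has d. Orshoi preserves d here (none of its changes turn any other segment into d), so the proto-segment is *d.
Position 2: Luran has a, Orshoi has e. Luran preserves a here (none of its changes turn any other segment into a), so the proto-segment is *a.
Position 7: Luran has i, Orshoi has e. Taking the neighbouring segments as reconstructed: Luran i could go back to *e or *i; Orshoi e can only go back to *e — the one source consistent with every daughter is *e.
Continuing position by position gives *damwikem; check it forward:
Luran: *damwikem
  damwikem (rule 1 does not apply)
  damwikem (rule 2 does not apply)
  damwikem → damwikim   [pre-nasal raising]
  damwikim → tamwikim   [unconditioned shift]
  giving Luran tamwikim.
Orshoi: *damwikem > damwisem > demwisem  (by palatalisation, vowel merger)
Only *damwikem yields all of Luran tamwikim, Orshoi demwisem.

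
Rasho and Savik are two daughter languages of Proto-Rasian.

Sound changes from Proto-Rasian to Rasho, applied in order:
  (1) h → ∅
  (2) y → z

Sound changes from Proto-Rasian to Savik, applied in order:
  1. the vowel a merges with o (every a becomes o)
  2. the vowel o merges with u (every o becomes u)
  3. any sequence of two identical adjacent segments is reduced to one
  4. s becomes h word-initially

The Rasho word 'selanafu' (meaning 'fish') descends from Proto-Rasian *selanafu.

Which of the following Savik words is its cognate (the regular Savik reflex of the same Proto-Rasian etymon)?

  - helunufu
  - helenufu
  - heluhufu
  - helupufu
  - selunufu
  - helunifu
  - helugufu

helunufu

Savik: *selanafu > selonofu > selunufu > helunufu  (by vowel merger, vowel merger, debuccalisation)
Among the options, 'helunufu' alone shows every Savik change applied in order.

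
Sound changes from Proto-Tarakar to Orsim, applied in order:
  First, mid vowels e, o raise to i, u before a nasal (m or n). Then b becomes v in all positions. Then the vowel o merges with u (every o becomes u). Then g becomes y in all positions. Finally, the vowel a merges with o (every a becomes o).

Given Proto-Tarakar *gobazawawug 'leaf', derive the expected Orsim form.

yuvozowowuy

Orsim: *gobazawawug > govazawawug > guvazawawug > yuvazawawuy > yuvozowowuy  (by unconditioned shift, vowel merger, unconditioned shift, vowel merger)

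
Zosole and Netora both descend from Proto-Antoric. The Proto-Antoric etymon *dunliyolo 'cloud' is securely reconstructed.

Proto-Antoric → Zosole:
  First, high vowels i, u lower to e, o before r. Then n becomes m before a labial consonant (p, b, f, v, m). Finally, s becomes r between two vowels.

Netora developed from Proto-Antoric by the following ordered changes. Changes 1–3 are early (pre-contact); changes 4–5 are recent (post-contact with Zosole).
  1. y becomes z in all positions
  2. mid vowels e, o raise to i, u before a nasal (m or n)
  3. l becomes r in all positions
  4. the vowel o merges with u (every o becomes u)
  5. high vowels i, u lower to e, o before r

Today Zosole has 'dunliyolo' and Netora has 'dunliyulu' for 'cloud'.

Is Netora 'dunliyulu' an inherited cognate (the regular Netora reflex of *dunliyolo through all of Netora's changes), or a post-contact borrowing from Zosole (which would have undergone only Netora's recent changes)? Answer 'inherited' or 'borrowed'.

borrowed

If inherited, *dunliyolo would pass through all of Netora's changes:
Netora: start from *dunliyolo.
  rule 1 (unconditioned shift): dunliyolo → dunlizolo
  rule 2: no change — dunlizolo
  rule 3 (unconditioned shift): dunlizolo → dunrizoro
  rule 4 (vowel merger): dunrizoro → dunrizuru
  rule 5 (pre-rhotic lowering): dunrizuru → dunrizoru
  ⇒ Netora dunrizoru
If borrowed from Zosole 'dunliyolo' after the early changes, it would undergo only the recent ones:
  rule 4 (vowel merger): dunliyolo → dunliyulu
  rule 5 (pre-rhotic lowering): no change (dunliyulu)
  ⇒ as a loan: dunliyulu
Netora 'dunliyulu' matches the loan outcome 'dunliyulu', not the inherited 'dunrizoru' — it skipped the early Netora changes, so it was borrowed from Zosole.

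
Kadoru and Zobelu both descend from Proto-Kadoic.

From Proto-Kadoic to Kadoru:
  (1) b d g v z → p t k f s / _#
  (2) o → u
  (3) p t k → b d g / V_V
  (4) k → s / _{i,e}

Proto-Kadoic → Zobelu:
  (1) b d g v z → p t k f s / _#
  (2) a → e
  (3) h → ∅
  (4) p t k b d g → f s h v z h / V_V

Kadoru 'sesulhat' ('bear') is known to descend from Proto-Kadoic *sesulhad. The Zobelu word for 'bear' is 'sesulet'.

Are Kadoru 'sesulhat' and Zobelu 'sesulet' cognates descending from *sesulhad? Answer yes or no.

Derive the expected Zobelu reflex of *sesulhad:
Zobelu: *sesulhad
  sesulhad → sesulhat   [final devoicing]
  sesulhat → sesulhet   [vowel merger]
  sesulhet → sesulet   [h-loss]
  sesulet (rule 4 does not apply)
  giving Zobelu sesulet.
Zobelu 'sesulet' matches the regular reflex exactly, so the pair is cognate.

yes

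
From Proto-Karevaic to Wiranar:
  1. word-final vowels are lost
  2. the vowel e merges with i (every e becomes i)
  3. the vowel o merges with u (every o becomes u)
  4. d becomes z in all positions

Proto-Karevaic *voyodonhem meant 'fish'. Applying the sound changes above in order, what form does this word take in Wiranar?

vuyuzunhim

Wiranar: start from *voyodonhem.
  rule 1: no change — voyodonhem
  rule 2 (vowel merger): voyodonhem → voyodonhim
  rule 3 (vowel merger): voyodonhim → vuyudunhim
  rule 4 (unconditioned shift): vuyudunhim → vuyuzunhim
  ⇒ Wiranar vuyuzunhim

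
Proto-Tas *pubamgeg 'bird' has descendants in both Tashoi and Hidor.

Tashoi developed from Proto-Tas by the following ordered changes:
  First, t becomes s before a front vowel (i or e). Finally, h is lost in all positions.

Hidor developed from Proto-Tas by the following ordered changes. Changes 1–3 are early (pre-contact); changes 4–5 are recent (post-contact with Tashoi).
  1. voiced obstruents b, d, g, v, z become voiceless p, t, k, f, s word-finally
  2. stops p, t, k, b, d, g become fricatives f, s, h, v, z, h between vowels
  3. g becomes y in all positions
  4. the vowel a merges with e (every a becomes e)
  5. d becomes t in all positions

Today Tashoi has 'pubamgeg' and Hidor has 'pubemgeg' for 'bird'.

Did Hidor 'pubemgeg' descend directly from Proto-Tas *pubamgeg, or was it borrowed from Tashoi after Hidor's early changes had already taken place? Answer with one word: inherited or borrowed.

If inherited, *pubamgeg would pass through all of Hidor's changes:
Hidor: *pubamgeg
  pubamgeg → pubamgek   [final devoicing]
  pubamgek → puvamgek   [intervocalic lenition]
  puvamgek → puvamyek   [unconditioned shift]
  puvamyek → puvemyek   [vowel merger]
  puvemyek (rule 5 does not apply)
  giving Hidor puvemyek.
If borrowed from Tashoi 'pubamgeg' after the early changes, it would undergo only the recent ones:
  rule 4 (vowel merger): pubamgeg → pubemgeg
  rule 5 (unconditioned shift): no change (pubemgeg)
  ⇒ as a loan: pubemgeg
Hidor 'pubemgeg' matches the loan outcome 'pubemgeg', not the inherited 'puvemyek' — it skipped the early Hidor changes, so it was borrowed from Tashoi.

borrowed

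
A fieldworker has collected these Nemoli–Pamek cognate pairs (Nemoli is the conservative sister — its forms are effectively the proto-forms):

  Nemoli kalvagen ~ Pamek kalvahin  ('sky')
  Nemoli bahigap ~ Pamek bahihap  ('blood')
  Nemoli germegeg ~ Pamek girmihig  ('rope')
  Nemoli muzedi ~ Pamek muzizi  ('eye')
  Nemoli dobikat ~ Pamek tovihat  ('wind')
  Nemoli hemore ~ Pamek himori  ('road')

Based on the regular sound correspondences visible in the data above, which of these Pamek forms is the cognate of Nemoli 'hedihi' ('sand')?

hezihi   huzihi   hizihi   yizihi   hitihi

hizihi

germegeg ~ girmihig, muzedi ~ muzizi — Nemoli e corresponds to Pamek i after a consonant, before a consonant other than r, m, n, p, b, f, v.
muzedi ~ muzizi — Nemoli d corresponds to Pamek z between vowels (before a front vowel).
Applying these to Nemoli 'hedihi':
  hedihi → hidihi   (e→i after a consonant, before a consonant other than r, m, n, p, b, f, v)
  hidihi → hizihi   (d→z between vowels (before a front vowel))
So the Pamek cognate is 'hizihi'.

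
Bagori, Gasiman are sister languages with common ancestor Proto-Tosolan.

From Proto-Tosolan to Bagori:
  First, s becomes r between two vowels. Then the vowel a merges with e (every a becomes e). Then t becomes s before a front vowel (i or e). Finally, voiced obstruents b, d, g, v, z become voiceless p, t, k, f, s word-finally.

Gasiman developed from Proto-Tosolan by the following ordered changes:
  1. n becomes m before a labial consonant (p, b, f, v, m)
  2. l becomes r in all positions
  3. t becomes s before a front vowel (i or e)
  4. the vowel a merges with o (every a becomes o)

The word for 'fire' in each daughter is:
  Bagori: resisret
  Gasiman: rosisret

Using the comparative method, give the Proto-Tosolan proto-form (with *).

Position 2: Bagori has e, Gasiman has o. Taking the neighbouring segments as reconstructed: Bagori e could go back to *a or *e; Gasiman o could go back to *a or *o — the one source consistent with every daughter is *a.
Position 3: Bagori has s, Gasiman has s. Taking the neighbouring segments as reconstructed: Bagori s can only go back to *t; Gasiman s could go back to *t or *s — the one source consistent with every daughter is *t.
This points to *ratisret. Verify forward in each daughter:
Bagori: start from *ratisret.
  rule 1: no change — ratisret
  rule 2 (vowel merger): ratisret → retisret
  rule 3 (palatalisation): retisret → resisret
  rule 4: no change — resisret
  ⇒ Bagori resisret
Gasiman: *ratisret > rasisret > rosisret  (by palatalisation, vowel merger)
No other proto-form is consistent with every reflex, so the reconstruction is *ratisret.

*ratisret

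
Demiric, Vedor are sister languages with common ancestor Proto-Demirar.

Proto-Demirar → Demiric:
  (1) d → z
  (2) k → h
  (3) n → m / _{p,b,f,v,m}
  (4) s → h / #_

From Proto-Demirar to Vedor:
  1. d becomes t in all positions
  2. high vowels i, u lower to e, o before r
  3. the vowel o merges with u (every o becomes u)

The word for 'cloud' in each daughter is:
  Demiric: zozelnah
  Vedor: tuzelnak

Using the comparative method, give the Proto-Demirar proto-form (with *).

*dozelnak

Position 8: Demiric has h, Vedor has k. Vedor preserves k here (none of its changes turn any other segment into k), so the proto-segment is *k.
Position 1: Demiric has z, Vedor has t. Taking the neighbouring segments as reconstructed: Demiric z could go back to *d or *z; Vedor t could go back to *t or *d — the one source consistent with every daughter is *d.
Position 2: Demiric has o, Vedor has u. Demiric preserves o here (none of its changes turn any other segment into o), so the proto-segment is *o.
Verify the candidate proto-form against each daughter:
Demiric: *dozelnak
  dozelnak → zozelnak   [unconditioned shift]
  zozelnak → zozelnah   [unconditioned shift]
  zozelnah (rule 3 does not apply)
  zozelnah (rule 4 does not apply)
  giving Demiric zozelnah.
Vedor: start from *dozelnak.
  rule 1 (unconditioned shift): dozelnak → tozelnak
  rule 2: no change — tozelnak
  rule 3 (vowel merger): tozelnak → tuzelnak
  ⇒ Vedor tuzelnak
*dozelnak is the unique common source.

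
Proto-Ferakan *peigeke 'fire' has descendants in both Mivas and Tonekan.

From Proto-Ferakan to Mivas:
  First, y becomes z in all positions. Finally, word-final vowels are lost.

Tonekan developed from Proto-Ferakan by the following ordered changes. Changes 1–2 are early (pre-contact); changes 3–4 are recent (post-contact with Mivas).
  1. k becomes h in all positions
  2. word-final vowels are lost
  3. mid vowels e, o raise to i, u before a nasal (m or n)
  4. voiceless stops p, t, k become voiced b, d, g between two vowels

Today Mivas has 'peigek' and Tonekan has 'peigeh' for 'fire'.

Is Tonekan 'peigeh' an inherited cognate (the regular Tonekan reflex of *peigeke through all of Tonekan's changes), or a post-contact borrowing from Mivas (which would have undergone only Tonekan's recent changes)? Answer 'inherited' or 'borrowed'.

inherited

If inherited, *peigeke would pass through all of Tonekan's changes:
Tonekan: *peigeke
  peigeke → peigehe   [unconditioned shift]
  peigehe → peigeh   [apocope]
  peigeh (rule 3 does not apply)
  peigeh (rule 4 does not apply)
  giving Tonekan peigeh.
If borrowed from Mivas 'peigek' after the early changes, it would undergo only the recent ones:
  rule 3 (pre-nasal raising): no change (peigek)
  rule 4 (intervocalic voicing): no change (peigek)
  ⇒ as a loan: peigek
Tonekan 'peigeh' matches the inherited outcome exactly, so it is an inherited cognate, not a loan.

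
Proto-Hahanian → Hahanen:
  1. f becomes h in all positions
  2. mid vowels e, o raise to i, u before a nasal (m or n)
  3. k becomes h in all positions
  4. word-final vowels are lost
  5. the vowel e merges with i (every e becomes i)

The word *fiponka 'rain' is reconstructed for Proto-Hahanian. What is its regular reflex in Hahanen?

Hahanen: *fiponka > hiponka > hipunka > hipunha > hipunh  (by unconditioned shift, pre-nasal raising, unconditioned shift, apocope)

hipunh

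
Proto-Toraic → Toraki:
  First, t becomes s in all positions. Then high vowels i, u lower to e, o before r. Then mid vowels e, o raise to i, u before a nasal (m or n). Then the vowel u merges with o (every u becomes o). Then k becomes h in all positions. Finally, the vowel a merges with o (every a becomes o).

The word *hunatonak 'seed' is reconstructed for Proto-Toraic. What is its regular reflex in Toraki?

Toraki: start from *hunatonak.
  rule 1 (unconditioned shift): hunatonak → hunasonak
  rule 2: no change — hunasonak
  rule 3 (pre-nasal raising): hunasonak → hunasunak
  rule 4 (vowel merger): hunasunak → honasonak
  rule 5 (unconditioned shift): honasonak → honasonah
  rule 6 (vowel merger): honasonah → honosonoh
  ⇒ Toraki honosonoh

honosonoh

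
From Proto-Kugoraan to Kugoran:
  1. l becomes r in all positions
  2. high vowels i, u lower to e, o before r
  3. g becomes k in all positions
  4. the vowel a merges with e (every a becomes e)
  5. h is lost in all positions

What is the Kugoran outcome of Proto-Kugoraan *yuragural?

Kugoran: *yuragural > yuragurar > yoragorar > yorakorar > yorekorer  (by unconditioned shift, pre-rhotic lowering, unconditioned shift, vowel merger)

yorekorer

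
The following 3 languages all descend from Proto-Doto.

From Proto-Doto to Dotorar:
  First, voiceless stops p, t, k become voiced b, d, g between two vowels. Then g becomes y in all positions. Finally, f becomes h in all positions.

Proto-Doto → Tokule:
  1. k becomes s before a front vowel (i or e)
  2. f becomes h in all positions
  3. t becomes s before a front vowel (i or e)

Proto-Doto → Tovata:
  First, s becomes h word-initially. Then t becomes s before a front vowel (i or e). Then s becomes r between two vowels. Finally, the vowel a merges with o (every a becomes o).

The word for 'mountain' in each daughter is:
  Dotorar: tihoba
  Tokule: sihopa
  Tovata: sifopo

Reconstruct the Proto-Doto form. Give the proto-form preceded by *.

*tifopa

Position 6: Dotorar has a, Tokule has a, Tovata has o. Dotorar preserves a here (none of its changes turn any other segment into a), so the proto-segment is *a.
Position 5: Dotorar has b, Tokule has p, Tovata has p. Tokule preserves p here (none of its changes turn any other segment into p), so the proto-segment is *p.
Verify the candidate proto-form against each daughter:
Dotorar: *tifopa > tifoba > tihoba  (by intervocalic voicing, unconditioned shift)
Tokule: *tifopa > tihopa > sihopa  (by unconditioned shift, palatalisation)
Tovata: *tifopa
  tifopa (rule 1 does not apply)
  tifopa → sifopa   [palatalisation]
  sifopa (rule 3 does not apply)
  sifopa → sifopo   [vowel merger]
  giving Tovata sifopo.
*tifopa is the unique common source.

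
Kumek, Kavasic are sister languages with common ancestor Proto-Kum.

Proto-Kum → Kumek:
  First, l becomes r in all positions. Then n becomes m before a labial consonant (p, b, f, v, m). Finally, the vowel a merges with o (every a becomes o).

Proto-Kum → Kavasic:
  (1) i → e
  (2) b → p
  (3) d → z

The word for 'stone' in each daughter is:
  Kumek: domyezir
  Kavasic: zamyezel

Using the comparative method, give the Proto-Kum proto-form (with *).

Position 1: Kumek has d, Kavasic has z. Kumek preserves d here (none of its changes turn any other segment into d), so the proto-segment is *d.
Position 7: Kumek has i, Kavasic has e. Kumek preserves i here (none of its changes turn any other segment into i), so the proto-segment is *i.
Continuing position by position gives *damyezil; check it forward:
Kumek: *damyezil
  damyezil → damyezir   [unconditioned shift]
  damyezir (rule 2 does not apply)
  damyezir → domyezir   [vowel merger]
  giving Kumek domyezir.
Kavasic: *damyezil
  damyezil → damyezel   [vowel merger]
  damyezel (rule 2 does not apply)
  damyezel → zamyezel   [unconditioned shift]
  giving Kavasic zamyezel.
*damyezil is the unique common source.

*damyezil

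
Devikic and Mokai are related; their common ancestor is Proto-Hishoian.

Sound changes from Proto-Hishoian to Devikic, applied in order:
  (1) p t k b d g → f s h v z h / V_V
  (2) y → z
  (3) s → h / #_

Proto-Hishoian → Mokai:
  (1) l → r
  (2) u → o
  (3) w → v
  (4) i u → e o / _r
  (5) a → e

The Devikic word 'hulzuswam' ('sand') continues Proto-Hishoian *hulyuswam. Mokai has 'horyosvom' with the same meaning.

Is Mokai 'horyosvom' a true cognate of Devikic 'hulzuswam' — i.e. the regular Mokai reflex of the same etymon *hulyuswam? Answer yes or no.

no

Derive the expected Mokai reflex of *hulyuswam:
Mokai: start from *hulyuswam.
  rule 1 (unconditioned shift): hulyuswam → huryuswam
  rule 2 (vowel merger): huryuswam → horyoswam
  rule 3 (unconditioned shift): horyoswam → horyosvam
  rule 4: no change — horyosvam
  rule 5 (vowel merger): horyosvam → horyosvem
  ⇒ Mokai horyosvem
The regular Mokai reflex would be 'horyosvem', but the attested form is 'horyosvom'. The correspondence is irregular, so they are not cognates (the Mokai form has a different source).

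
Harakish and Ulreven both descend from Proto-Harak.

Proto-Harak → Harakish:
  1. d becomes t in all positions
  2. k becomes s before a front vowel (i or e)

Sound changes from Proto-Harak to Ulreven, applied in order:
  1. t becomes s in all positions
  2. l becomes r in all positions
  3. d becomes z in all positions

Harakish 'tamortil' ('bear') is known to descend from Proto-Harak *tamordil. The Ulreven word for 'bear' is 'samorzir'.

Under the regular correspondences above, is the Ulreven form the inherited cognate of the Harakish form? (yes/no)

yes

Derive the expected Ulreven reflex of *tamordil:
Ulreven: start from *tamordil.
  rule 1 (unconditioned shift): tamordil → samordil
  rule 2 (unconditioned shift): samordil → samordir
  rule 3 (unconditioned shift): samordir → samorzir
  ⇒ Ulreven samorzir
Ulreven 'samorzir' matches the regular reflex exactly, so the pair is cognate.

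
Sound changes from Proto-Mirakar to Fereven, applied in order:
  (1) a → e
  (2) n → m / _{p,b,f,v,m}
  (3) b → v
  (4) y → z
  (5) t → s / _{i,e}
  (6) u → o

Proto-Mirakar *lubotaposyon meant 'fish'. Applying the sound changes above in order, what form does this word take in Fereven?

Fereven: *lubotaposyon > luboteposyon > luvoteposyon > luvoteposzon > luvoseposzon > lovoseposzon  (by vowel merger, unconditioned shift, unconditioned shift, palatalisation, vowel merger)

lovoseposzon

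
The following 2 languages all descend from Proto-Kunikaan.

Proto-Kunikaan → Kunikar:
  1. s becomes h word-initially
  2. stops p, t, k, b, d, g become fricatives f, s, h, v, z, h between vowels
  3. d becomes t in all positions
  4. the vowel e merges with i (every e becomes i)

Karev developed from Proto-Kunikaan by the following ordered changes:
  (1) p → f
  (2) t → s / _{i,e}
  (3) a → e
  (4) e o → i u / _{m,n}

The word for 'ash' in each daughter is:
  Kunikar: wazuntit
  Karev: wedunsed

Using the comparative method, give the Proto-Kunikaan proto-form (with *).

*wadunted

Position 7: Kunikar has i, Karev has e. Taking the neighbouring segments as reconstructed: Kunikar i could go back to *e or *i; Karev e can only go back to *e — the one source consistent with every daughter is *e.
Position 3: Kunikar has z, Karev has d. Karev preserves d here (none of its changes turn any other segment into d), so the proto-segment is *d.
Verify the candidate proto-form against each daughter:
Kunikar: start from *wadunted.
  rule 1: no change — wadunted
  rule 2 (intervocalic lenition): wadunted → wazunted
  rule 3 (unconditioned shift): wazunted → wazuntet
  rule 4 (vowel merger): wazuntet → wazuntit
  ⇒ Kunikar wazuntit
Karev: *wadunted > wadunsed > wedunsed  (by palatalisation, vowel merger)
No other proto-form is consistent with every reflex, so the reconstruction is *wadunted.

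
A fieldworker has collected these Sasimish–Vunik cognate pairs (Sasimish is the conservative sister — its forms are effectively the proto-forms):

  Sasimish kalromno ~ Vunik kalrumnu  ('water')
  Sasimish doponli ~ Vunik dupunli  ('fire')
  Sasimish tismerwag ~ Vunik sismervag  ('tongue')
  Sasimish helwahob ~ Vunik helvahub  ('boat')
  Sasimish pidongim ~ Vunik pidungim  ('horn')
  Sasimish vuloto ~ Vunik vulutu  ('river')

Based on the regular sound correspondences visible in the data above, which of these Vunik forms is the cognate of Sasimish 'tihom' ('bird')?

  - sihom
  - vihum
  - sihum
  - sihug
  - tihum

sihum

tismerwag ~ sismervag — Sasimish t corresponds to Vunik s word-initially before a front vowel.
kalromno ~ kalrumnu — Sasimish o corresponds to Vunik u after a consonant, before a nasal.
Applying these to Sasimish 'tihom':
  tihom → sihom   (t→s word-initially before a front vowel)
  sihom → sihum   (o→u after a consonant, before a nasal)
So the Vunik cognate is 'sihum'.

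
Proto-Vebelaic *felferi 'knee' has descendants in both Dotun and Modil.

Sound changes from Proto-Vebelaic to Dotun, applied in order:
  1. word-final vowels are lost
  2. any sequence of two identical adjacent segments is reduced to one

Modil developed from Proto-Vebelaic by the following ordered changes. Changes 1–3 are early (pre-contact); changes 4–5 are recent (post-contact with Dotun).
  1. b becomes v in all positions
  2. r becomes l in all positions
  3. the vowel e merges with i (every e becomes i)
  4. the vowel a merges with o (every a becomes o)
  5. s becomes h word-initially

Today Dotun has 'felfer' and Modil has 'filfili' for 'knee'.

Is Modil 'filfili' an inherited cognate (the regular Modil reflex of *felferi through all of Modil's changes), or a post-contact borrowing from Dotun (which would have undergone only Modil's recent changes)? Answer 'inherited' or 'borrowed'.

If inherited, *felferi would pass through all of Modil's changes:
Modil: *felferi > felfeli > filfili  (by unconditioned shift, vowel merger)
If borrowed from Dotun 'felfer' after the early changes, it would undergo only the recent ones:
  rule 4 (vowel merger): no change (felfer)
  rule 5 (debuccalisation): no change (felfer)
  ⇒ as a loan: felfer
Modil 'filfili' matches the inherited outcome exactly, so it is an inherited cognate, not a loan.

inherited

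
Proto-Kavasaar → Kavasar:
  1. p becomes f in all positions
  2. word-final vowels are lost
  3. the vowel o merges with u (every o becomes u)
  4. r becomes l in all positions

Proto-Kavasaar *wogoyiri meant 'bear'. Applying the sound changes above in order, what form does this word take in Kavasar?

Kavasar: *wogoyiri
  wogoyiri (rule 1 does not apply)
  wogoyiri → wogoyir   [apocope]
  wogoyir → wuguyir   [vowel merger]
  wuguyir → wuguyil   [unconditioned shift]
  giving Kavasar wuguyil.

wuguyil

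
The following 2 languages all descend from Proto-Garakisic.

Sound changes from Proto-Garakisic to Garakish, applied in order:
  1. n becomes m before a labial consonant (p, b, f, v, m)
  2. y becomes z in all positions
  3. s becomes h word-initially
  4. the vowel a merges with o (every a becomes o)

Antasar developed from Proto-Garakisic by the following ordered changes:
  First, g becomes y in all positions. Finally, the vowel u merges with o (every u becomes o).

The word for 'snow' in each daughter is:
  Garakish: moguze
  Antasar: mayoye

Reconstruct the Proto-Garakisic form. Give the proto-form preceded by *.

Position 5: Garakish has z, Antasar has y. Taking the neighbouring segments as reconstructed: Garakish z could go back to *z or *y; Antasar y could go back to *g or *y — the one source consistent with every daughter is *y.
Position 4: Garakish has u, Antasar has o. Garakish preserves u here (none of its changes turn any other segment into u), so the proto-segment is *u.
Position 2: Garakish has o, Antasar has a. Antasar preserves a here (none of its changes turn any other segment into a), so the proto-segment is *a.
This points to *maguye. Verify forward in each daughter:
Garakish: *maguye > maguze > moguze  (by unconditioned shift, vowel merger)
Antasar: start from *maguye.
  rule 1 (unconditioned shift): maguye → mayuye
  rule 2 (vowel merger): mayuye → mayoye
  ⇒ Antasar mayoye
No other proto-form is consistent with every reflex, so the reconstruction is *maguye.

*maguye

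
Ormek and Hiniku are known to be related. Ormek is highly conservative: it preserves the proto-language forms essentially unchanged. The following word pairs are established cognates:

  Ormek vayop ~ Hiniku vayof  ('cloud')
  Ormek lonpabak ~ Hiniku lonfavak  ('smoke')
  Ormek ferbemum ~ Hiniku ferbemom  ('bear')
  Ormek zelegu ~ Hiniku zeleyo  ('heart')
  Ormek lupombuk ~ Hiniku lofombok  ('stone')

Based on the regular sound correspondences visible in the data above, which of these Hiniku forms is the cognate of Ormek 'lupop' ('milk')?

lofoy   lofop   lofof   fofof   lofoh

lupombuk ~ lofombok — Ormek u corresponds to Hiniku o after a consonant, before a labial obstruent.
lupombuk ~ lofombok — Ormek p corresponds to Hiniku f between vowels (before a back vowel).
vayop ~ vayof — Ormek p corresponds to Hiniku f word-finally.
Applying these to Ormek 'lupop':
  lupop → lopop   (u→o after a consonant, before a labial obstruent)
  lopop → lofop   (p→f between vowels (before a back vowel))
  lofop → lofof   (p→f word-finally)
So the Hiniku cognate is 'lofof'.

lofof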